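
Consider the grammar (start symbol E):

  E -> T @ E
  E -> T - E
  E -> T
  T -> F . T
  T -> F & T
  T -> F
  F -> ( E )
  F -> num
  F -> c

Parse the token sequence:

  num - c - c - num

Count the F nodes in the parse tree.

4

[E [T [F num]] - [E [T [F c]] - [E [T [F c]] - [E [T [F num]]]]]]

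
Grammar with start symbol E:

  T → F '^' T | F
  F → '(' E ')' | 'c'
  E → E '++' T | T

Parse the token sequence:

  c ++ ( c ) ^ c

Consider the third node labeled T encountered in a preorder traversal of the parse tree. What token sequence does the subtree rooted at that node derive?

[E [E [T [F c]]] ++ [T [F ( [E [T [F c]]] )] ^ [T [F c]]]]

c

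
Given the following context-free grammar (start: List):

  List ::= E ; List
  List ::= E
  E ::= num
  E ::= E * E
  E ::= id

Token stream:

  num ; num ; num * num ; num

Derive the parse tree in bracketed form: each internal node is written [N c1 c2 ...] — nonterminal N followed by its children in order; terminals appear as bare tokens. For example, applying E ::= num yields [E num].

List
E ; List
num ; List
num ; E ; List
num ; num ; List
num ; num ; E ; List
num ; num ; E * E ; List
num ; num ; num * E ; List
num ; num ; num * num ; List
num ; num ; num * num ; E
num ; num ; num * num ; num

[List [E num] ; [List [E num] ; [List [E [E num] * [E num]] ; [List [E num]]]]]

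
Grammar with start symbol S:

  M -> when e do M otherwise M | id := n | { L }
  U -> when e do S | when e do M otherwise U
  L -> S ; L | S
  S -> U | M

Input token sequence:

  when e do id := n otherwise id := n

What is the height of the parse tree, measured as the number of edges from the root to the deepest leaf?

[S [M when e do [M id := n] otherwise [M id := n]]]

3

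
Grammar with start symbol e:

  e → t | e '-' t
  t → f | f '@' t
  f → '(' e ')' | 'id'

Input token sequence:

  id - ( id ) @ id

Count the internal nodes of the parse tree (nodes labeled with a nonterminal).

[e [e [t [f id]]] - [t [f ( [e [t [f id]]] )] @ [t [f id]]]]

11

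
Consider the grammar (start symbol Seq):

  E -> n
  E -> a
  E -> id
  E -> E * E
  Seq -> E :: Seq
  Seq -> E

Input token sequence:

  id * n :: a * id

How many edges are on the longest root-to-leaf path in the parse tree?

[Seq [E [E id] * [E n]] :: [Seq [E [E a] * [E id]]]]

4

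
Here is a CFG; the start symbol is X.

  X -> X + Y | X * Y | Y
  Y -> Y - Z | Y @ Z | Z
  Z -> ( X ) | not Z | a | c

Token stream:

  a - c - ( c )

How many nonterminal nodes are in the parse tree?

[X [Y [Y [Y [Z a]] - [Z c]] - [Z ( [X [Y [Z c]]] )]]]

10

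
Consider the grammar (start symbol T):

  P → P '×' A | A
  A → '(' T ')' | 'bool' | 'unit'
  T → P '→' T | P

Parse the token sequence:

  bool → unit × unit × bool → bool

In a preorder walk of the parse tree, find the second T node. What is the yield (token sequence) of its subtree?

[T [P [A bool]] → [T [P [P [P [A unit]] × [A unit]] × [A bool]] → [T [P [A bool]]]]]

unit × unit × bool → bool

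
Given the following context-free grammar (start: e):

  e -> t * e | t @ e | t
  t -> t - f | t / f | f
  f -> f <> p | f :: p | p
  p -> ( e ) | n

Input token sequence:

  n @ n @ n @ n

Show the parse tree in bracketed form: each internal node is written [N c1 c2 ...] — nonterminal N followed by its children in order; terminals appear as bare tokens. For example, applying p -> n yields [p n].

[e [t [f [p n]]] @ [e [t [f [p n]]] @ [e [t [f [p n]]] @ [e [t [f [p n]]]]]]]

e
t @ e
f @ e
p @ e
n @ e
n @ t @ e
n @ f @ e
n @ p @ e
n @ n @ e
n @ n @ t @ e
n @ n @ f @ e
n @ n @ p @ e
n @ n @ n @ e
n @ n @ n @ t
n @ n @ n @ f
n @ n @ n @ p
n @ n @ n @ n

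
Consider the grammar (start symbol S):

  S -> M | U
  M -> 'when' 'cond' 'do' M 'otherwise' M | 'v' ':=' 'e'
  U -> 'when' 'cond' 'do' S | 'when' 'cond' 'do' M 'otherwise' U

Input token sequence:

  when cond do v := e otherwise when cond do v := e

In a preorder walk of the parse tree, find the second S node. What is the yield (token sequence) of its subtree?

[S [U when cond do [M v := e] otherwise [U when cond do [S [M v := e]]]]]

v := e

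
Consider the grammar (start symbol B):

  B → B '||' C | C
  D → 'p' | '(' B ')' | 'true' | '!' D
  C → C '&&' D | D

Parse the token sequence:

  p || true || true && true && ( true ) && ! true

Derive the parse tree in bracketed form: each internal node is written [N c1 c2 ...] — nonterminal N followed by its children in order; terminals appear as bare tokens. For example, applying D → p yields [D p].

[B [B [B [C [D p]]] || [C [D true]]] || [C [C [C [C [D true]] && [D true]] && [D ( [B [C [D true]]] )]] && [D ! [D true]]]]

B
B || C
B || C || C
C || C || C
D || C || C
p || C || C
p || D || C
p || true || C
p || true || C && D
p || true || C && D && D
p || true || C && D && D && D
p || true || D && D && D && D
p || true || true && D && D && D
p || true || true && true && D && D
p || true || true && true && ( B ) && D
p || true || true && true && ( C ) && D
p || true || true && true && ( D ) && D
p || true || true && true && ( true ) && D
p || true || true && true && ( true ) && ! D
p || true || true && true && ( true ) && ! true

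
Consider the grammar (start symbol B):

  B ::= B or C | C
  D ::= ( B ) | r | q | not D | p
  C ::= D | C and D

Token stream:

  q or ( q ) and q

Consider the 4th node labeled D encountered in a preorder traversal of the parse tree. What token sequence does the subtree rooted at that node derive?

q

[B [B [C [D q]]] or [C [C [D ( [B [C [D q]]] )]] and [D q]]]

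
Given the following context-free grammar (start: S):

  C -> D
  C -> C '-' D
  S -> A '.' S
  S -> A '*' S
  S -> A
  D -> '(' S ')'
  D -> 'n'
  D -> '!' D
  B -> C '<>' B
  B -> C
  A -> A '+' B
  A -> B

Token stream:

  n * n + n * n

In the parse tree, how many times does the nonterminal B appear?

[S [A [B [C [D n]]]] * [S [A [A [B [C [D n]]]] + [B [C [D n]]]] * [S [A [B [C [D n]]]]]]]

4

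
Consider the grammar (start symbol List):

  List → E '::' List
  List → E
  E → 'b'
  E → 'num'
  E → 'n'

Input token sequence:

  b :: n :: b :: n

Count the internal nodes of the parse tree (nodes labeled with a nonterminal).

8

[List [E b] :: [List [E n] :: [List [E b] :: [List [E n]]]]]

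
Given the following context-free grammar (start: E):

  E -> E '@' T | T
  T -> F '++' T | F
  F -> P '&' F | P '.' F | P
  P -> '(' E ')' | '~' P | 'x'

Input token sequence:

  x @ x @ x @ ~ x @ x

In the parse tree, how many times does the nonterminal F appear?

[E [E [E [E [E [T [F [P x]]]] @ [T [F [P x]]]] @ [T [F [P x]]]] @ [T [F [P ~ [P x]]]]] @ [T [F [P x]]]]

5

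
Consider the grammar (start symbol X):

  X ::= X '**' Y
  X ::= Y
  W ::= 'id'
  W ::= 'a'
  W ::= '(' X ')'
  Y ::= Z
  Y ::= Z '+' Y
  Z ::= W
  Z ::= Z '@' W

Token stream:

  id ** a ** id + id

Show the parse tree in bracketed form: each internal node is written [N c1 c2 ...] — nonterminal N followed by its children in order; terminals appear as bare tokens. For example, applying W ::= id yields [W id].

[X [X [X [Y [Z [W id]]]] ** [Y [Z [W a]]]] ** [Y [Z [W id]] + [Y [Z [W id]]]]]

X
X ** Y
X ** Y ** Y
Y ** Y ** Y
Z ** Y ** Y
W ** Y ** Y
id ** Y ** Y
id ** Z ** Y
id ** W ** Y
id ** a ** Y
id ** a ** Z + Y
id ** a ** W + Y
id ** a ** id + Y
id ** a ** id + Z
id ** a ** id + W
id ** a ** id + id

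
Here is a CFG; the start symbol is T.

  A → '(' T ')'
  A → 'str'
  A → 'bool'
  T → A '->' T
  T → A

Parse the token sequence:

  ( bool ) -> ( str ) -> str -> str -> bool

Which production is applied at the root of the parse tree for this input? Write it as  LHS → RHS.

[T [A ( [T [A bool]] )] -> [T [A ( [T [A str]] )] -> [T [A str] -> [T [A str] -> [T [A bool]]]]]]

T → A '->' T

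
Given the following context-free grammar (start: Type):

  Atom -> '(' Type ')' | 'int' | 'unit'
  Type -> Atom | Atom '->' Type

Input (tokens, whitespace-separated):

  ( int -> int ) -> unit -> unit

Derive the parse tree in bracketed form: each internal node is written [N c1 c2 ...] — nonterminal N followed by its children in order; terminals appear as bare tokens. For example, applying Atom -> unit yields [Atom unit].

Type
Atom -> Type
( Type ) -> Type
( Atom -> Type ) -> Type
( int -> Type ) -> Type
( int -> Atom ) -> Type
( int -> int ) -> Type
( int -> int ) -> Atom -> Type
( int -> int ) -> unit -> Type
( int -> int ) -> unit -> Atom
( int -> int ) -> unit -> unit

[Type [Atom ( [Type [Atom int] -> [Type [Atom int]]] )] -> [Type [Atom unit] -> [Type [Atom unit]]]]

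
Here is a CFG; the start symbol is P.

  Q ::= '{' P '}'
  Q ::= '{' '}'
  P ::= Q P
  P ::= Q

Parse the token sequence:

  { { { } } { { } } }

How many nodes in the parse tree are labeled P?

5

[P [Q { [P [Q { [P [Q { }]] }] [P [Q { [P [Q { }]] }]]] }]]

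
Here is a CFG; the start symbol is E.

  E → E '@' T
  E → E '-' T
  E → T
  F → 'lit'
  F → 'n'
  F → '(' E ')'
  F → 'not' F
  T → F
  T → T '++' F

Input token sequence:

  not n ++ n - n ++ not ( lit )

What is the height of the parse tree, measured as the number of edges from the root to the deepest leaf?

7

[E [E [T [T [F not [F n]]] ++ [F n]]] - [T [T [F n]] ++ [F not [F ( [E [T [F lit]]] )]]]]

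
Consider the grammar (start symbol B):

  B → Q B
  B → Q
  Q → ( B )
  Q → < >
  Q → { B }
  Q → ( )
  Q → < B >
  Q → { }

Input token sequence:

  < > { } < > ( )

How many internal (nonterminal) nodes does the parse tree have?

8

[B [Q < >] [B [Q { }] [B [Q < >] [B [Q ( )]]]]]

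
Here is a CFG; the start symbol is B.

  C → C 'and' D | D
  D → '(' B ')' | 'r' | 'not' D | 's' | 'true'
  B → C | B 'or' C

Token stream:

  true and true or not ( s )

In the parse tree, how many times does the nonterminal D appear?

5

[B [B [C [C [D true]] and [D true]]] or [C [D not [D ( [B [C [D s]]] )]]]]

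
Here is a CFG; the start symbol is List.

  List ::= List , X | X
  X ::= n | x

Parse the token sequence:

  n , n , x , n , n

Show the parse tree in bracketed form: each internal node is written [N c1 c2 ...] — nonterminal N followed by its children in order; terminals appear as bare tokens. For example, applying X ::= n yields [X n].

List
List , X
List , X , X
List , X , X , X
List , X , X , X , X
X , X , X , X , X
n , X , X , X , X
n , n , X , X , X
n , n , x , X , X
n , n , x , n , X
n , n , x , n , n

[List [List [List [List [List [X n]] , [X n]] , [X x]] , [X n]] , [X n]]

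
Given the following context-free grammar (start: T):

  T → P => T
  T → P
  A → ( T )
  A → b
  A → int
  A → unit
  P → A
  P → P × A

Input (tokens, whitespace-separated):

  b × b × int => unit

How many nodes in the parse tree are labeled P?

[T [P [P [P [A b]] × [A b]] × [A int]] => [T [P [A unit]]]]

4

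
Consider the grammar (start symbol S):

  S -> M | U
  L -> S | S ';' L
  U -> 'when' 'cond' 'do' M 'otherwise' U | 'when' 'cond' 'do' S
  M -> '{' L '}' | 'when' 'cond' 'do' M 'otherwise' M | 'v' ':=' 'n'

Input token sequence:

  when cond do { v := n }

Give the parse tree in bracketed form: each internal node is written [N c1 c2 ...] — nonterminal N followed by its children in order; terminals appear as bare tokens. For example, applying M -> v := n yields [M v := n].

S
U
when cond do S
when cond do M
when cond do { L }
when cond do { S }
when cond do { M }
when cond do { v := n }

[S [U when cond do [S [M { [L [S [M v := n]]] }]]]]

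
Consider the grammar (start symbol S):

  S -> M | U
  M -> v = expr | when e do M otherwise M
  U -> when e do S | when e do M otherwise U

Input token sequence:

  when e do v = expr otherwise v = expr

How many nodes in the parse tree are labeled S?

1

[S [M when e do [M v = expr] otherwise [M v = expr]]]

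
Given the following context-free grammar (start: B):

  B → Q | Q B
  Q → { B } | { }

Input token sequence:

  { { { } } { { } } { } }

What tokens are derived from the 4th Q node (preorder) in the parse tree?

{ { } }

[B [Q { [B [Q { [B [Q { }]] }] [B [Q { [B [Q { }]] }] [B [Q { }]]]] }]]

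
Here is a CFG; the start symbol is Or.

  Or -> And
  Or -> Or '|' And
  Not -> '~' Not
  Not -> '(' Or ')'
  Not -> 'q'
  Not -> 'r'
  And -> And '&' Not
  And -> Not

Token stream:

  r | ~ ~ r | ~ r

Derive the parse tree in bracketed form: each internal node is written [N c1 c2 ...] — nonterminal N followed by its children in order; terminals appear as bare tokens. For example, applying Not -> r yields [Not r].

[Or [Or [Or [And [Not r]]] | [And [Not ~ [Not ~ [Not r]]]]] | [And [Not ~ [Not r]]]]

Or
Or | And
Or | And | And
And | And | And
Not | And | And
r | And | And
r | Not | And
r | ~ Not | And
r | ~ ~ Not | And
r | ~ ~ r | And
r | ~ ~ r | Not
r | ~ ~ r | ~ Not
r | ~ ~ r | ~ r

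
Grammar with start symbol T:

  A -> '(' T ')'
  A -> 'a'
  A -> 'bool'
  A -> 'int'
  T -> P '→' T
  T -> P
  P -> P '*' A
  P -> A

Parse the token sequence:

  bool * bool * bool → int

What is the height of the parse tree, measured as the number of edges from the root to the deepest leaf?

[T [P [P [P [A bool]] * [A bool]] * [A bool]] → [T [P [A int]]]]

5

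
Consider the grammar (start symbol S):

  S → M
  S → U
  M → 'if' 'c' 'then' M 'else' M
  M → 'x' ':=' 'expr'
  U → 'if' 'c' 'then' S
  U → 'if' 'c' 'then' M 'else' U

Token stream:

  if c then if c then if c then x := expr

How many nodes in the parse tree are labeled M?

[S [U if c then [S [U if c then [S [U if c then [S [M x := expr]]]]]]]]

1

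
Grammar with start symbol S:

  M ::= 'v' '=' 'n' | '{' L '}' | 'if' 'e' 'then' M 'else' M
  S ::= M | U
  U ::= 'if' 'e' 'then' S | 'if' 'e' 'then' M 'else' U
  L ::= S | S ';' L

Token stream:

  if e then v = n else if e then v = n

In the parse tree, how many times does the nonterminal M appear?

2

[S [U if e then [M v = n] else [U if e then [S [M v = n]]]]]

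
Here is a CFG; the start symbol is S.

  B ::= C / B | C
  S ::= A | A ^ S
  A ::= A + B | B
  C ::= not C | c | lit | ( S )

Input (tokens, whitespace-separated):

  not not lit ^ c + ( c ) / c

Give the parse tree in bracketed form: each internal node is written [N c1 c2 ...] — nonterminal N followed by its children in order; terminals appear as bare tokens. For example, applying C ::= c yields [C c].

S
A ^ S
B ^ S
C ^ S
not C ^ S
not not C ^ S
not not lit ^ S
not not lit ^ A
not not lit ^ A + B
not not lit ^ B + B
not not lit ^ C + B
not not lit ^ c + B
not not lit ^ c + C / B
not not lit ^ c + ( S ) / B
not not lit ^ c + ( A ) / B
not not lit ^ c + ( B ) / B
not not lit ^ c + ( C ) / B
not not lit ^ c + ( c ) / B
not not lit ^ c + ( c ) / C
not not lit ^ c + ( c ) / c

[S [A [B [C not [C not [C lit]]]]] ^ [S [A [A [B [C c]]] + [B [C ( [S [A [B [C c]]]] )] / [B [C c]]]]]]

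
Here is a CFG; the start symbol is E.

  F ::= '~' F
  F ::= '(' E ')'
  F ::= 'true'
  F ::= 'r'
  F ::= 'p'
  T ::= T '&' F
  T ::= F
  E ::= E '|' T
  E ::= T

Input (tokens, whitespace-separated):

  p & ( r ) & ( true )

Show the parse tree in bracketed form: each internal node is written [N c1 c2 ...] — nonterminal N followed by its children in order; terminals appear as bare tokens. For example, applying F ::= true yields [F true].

E
T
T & F
T & F & F
F & F & F
p & F & F
p & ( E ) & F
p & ( T ) & F
p & ( F ) & F
p & ( r ) & F
p & ( r ) & ( E )
p & ( r ) & ( T )
p & ( r ) & ( F )
p & ( r ) & ( true )

[E [T [T [T [F p]] & [F ( [E [T [F r]]] )]] & [F ( [E [T [F true]]] )]]]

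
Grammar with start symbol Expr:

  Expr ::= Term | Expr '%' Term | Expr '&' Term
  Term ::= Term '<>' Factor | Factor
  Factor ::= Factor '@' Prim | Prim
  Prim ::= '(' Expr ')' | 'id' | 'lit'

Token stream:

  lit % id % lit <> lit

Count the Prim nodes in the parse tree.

[Expr [Expr [Expr [Term [Factor [Prim lit]]]] % [Term [Factor [Prim id]]]] % [Term [Term [Factor [Prim lit]]] <> [Factor [Prim lit]]]]

4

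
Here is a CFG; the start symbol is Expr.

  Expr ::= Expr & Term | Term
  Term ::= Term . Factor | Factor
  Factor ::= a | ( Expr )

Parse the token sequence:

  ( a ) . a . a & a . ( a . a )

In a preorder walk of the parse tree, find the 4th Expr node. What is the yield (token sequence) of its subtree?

[Expr [Expr [Term [Term [Term [Factor ( [Expr [Term [Factor a]]] )]] . [Factor a]] . [Factor a]]] & [Term [Term [Factor a]] . [Factor ( [Expr [Term [Term [Factor a]] . [Factor a]]] )]]]

a . a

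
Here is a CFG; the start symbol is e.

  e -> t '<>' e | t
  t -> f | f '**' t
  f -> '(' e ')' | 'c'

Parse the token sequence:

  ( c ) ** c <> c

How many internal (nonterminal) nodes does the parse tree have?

11

[e [t [f ( [e [t [f c]]] )] ** [t [f c]]] <> [e [t [f c]]]]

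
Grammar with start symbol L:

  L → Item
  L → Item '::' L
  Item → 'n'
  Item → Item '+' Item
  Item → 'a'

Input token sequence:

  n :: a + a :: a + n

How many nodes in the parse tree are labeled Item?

7

[L [Item n] :: [L [Item [Item a] + [Item a]] :: [L [Item [Item a] + [Item n]]]]]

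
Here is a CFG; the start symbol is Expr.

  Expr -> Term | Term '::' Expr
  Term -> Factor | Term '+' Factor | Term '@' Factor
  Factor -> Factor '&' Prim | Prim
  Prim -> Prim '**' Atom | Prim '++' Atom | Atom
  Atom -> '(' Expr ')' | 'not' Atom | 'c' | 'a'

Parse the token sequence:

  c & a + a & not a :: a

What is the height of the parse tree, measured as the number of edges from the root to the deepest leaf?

7

[Expr [Term [Term [Factor [Factor [Prim [Atom c]]] & [Prim [Atom a]]]] + [Factor [Factor [Prim [Atom a]]] & [Prim [Atom not [Atom a]]]]] :: [Expr [Term [Factor [Prim [Atom a]]]]]]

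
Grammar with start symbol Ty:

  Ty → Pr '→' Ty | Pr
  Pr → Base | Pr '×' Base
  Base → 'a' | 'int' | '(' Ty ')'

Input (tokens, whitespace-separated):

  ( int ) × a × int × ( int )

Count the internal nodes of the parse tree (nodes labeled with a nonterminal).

15

[Ty [Pr [Pr [Pr [Pr [Base ( [Ty [Pr [Base int]]] )]] × [Base a]] × [Base int]] × [Base ( [Ty [Pr [Base int]]] )]]]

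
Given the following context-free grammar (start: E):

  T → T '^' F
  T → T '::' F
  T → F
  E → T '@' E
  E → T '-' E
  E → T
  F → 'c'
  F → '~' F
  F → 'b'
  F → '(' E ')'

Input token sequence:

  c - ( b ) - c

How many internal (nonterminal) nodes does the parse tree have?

12

[E [T [F c]] - [E [T [F ( [E [T [F b]]] )]] - [E [T [F c]]]]]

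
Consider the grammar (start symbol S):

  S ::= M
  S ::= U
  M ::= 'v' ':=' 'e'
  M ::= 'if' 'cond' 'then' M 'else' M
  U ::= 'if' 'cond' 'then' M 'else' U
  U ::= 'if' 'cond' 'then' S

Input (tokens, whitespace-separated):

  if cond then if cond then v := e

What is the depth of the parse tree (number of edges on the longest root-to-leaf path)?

[S [U if cond then [S [U if cond then [S [M v := e]]]]]]

6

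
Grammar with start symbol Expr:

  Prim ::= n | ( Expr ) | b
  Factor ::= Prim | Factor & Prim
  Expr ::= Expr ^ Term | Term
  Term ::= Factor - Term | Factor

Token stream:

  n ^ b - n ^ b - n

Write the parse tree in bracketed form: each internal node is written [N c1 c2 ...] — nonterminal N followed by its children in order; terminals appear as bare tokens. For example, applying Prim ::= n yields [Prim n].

[Expr [Expr [Expr [Term [Factor [Prim n]]]] ^ [Term [Factor [Prim b]] - [Term [Factor [Prim n]]]]] ^ [Term [Factor [Prim b]] - [Term [Factor [Prim n]]]]]

Expr
Expr ^ Term
Expr ^ Term ^ Term
Term ^ Term ^ Term
Factor ^ Term ^ Term
Prim ^ Term ^ Term
n ^ Term ^ Term
n ^ Factor - Term ^ Term
n ^ Prim - Term ^ Term
n ^ b - Term ^ Term
n ^ b - Factor ^ Term
n ^ b - Prim ^ Term
n ^ b - n ^ Term
n ^ b - n ^ Factor - Term
n ^ b - n ^ Prim - Term
n ^ b - n ^ b - Term
n ^ b - n ^ b - Factor
n ^ b - n ^ b - Prim
n ^ b - n ^ b - n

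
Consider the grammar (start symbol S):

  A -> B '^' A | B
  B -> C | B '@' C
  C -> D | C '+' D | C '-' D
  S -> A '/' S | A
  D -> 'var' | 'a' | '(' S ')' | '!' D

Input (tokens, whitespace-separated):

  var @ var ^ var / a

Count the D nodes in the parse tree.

4

[S [A [B [B [C [D var]]] @ [C [D var]]] ^ [A [B [C [D var]]]]] / [S [A [B [C [D a]]]]]]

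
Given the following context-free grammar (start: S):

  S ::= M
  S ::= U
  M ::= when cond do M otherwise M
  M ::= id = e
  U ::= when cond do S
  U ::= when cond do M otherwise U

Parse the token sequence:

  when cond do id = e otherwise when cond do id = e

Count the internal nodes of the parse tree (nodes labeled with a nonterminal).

6

[S [U when cond do [M id = e] otherwise [U when cond do [S [M id = e]]]]]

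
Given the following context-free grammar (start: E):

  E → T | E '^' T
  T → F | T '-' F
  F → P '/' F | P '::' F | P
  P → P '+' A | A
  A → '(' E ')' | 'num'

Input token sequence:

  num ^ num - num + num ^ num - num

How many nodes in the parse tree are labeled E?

[E [E [E [T [F [P [A num]]]]] ^ [T [T [F [P [A num]]]] - [F [P [P [A num]] + [A num]]]]] ^ [T [T [F [P [A num]]]] - [F [P [A num]]]]]

3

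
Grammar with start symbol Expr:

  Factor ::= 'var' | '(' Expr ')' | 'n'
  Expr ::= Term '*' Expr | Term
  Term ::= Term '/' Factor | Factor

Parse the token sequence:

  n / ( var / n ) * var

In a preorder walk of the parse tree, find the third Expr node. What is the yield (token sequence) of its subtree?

[Expr [Term [Term [Factor n]] / [Factor ( [Expr [Term [Term [Factor var]] / [Factor n]]] )]] * [Expr [Term [Factor var]]]]

var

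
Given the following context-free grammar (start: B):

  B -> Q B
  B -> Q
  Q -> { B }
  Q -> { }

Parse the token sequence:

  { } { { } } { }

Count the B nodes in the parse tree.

4

[B [Q { }] [B [Q { [B [Q { }]] }] [B [Q { }]]]]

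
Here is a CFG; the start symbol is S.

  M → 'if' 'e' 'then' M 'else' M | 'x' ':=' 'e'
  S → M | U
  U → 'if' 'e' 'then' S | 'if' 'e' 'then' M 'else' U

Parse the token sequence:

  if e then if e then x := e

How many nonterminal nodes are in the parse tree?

[S [U if e then [S [U if e then [S [M x := e]]]]]]

6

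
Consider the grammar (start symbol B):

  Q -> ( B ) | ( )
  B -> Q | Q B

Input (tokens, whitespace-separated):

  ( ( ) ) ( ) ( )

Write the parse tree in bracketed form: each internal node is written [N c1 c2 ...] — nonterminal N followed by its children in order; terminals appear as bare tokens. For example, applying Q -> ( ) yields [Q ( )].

[B [Q ( [B [Q ( )]] )] [B [Q ( )] [B [Q ( )]]]]

B
Q B
( B ) B
( Q ) B
( ( ) ) B
( ( ) ) Q B
( ( ) ) ( ) B
( ( ) ) ( ) Q
( ( ) ) ( ) ( )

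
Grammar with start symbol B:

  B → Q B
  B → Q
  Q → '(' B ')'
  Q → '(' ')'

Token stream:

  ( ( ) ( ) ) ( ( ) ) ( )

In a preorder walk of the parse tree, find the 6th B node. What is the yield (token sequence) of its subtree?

[B [Q ( [B [Q ( )] [B [Q ( )]]] )] [B [Q ( [B [Q ( )]] )] [B [Q ( )]]]]

( )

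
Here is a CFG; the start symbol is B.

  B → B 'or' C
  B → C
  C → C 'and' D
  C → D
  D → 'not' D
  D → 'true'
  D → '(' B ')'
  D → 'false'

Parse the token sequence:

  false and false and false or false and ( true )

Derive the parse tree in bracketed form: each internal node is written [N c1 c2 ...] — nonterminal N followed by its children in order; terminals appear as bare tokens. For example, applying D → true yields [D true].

[B [B [C [C [C [D false]] and [D false]] and [D false]]] or [C [C [D false]] and [D ( [B [C [D true]]] )]]]

B
B or C
C or C
C and D or C
C and D and D or C
D and D and D or C
false and D and D or C
false and false and D or C
false and false and false or C
false and false and false or C and D
false and false and false or D and D
false and false and false or false and D
false and false and false or false and ( B )
false and false and false or false and ( C )
false and false and false or false and ( D )
false and false and false or false and ( true )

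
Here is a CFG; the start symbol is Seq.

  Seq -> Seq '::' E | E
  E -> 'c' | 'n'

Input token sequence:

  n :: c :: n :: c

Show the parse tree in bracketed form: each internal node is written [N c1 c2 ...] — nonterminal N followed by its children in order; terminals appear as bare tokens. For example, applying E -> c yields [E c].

Seq
Seq :: E
Seq :: E :: E
Seq :: E :: E :: E
E :: E :: E :: E
n :: E :: E :: E
n :: c :: E :: E
n :: c :: n :: E
n :: c :: n :: c

[Seq [Seq [Seq [Seq [E n]] :: [E c]] :: [E n]] :: [E c]]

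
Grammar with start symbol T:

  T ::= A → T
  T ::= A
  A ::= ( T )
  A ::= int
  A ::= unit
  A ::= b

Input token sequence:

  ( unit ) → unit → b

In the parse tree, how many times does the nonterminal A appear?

4

[T [A ( [T [A unit]] )] → [T [A unit] → [T [A b]]]]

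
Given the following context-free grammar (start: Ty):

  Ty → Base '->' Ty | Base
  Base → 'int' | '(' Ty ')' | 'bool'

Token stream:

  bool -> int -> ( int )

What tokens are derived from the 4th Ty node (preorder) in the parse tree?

int

[Ty [Base bool] -> [Ty [Base int] -> [Ty [Base ( [Ty [Base int]] )]]]]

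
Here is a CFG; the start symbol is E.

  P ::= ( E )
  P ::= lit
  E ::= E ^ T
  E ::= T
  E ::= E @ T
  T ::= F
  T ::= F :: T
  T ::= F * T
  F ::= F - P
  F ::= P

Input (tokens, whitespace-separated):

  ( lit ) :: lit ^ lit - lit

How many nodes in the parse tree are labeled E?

3

[E [E [T [F [P ( [E [T [F [P lit]]]] )]] :: [T [F [P lit]]]]] ^ [T [F [F [P lit]] - [P lit]]]]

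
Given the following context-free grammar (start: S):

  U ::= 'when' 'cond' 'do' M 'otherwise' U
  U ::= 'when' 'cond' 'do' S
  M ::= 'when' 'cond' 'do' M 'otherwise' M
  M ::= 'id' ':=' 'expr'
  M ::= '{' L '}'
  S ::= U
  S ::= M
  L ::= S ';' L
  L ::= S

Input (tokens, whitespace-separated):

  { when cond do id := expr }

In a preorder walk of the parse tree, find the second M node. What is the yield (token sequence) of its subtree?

[S [M { [L [S [U when cond do [S [M id := expr]]]]] }]]

id := expr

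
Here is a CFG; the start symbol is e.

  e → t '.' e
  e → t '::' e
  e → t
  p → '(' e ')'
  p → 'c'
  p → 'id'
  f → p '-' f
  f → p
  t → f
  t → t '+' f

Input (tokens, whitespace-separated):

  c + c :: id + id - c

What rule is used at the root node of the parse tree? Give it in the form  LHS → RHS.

[e [t [t [f [p c]]] + [f [p c]]] :: [e [t [t [f [p id]]] + [f [p id] - [f [p c]]]]]]

e → t '::' e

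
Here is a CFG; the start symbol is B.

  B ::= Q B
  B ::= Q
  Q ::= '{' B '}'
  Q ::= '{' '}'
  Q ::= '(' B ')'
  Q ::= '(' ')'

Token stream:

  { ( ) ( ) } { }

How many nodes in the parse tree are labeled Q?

[B [Q { [B [Q ( )] [B [Q ( )]]] }] [B [Q { }]]]

4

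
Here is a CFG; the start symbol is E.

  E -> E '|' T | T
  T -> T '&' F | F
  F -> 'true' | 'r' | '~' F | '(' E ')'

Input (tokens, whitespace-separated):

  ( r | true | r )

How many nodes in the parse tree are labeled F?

4

[E [T [F ( [E [E [E [T [F r]]] | [T [F true]]] | [T [F r]]] )]]]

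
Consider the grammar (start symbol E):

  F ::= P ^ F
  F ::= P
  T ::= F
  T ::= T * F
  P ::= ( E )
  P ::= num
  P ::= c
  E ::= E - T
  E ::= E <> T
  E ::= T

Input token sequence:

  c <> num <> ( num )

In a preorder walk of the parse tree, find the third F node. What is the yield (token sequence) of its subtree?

( num )

[E [E [E [T [F [P c]]]] <> [T [F [P num]]]] <> [T [F [P ( [E [T [F [P num]]]] )]]]]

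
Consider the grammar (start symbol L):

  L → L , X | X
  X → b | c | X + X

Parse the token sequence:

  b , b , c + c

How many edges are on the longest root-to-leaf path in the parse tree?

4

[L [L [L [X b]] , [X b]] , [X [X c] + [X c]]]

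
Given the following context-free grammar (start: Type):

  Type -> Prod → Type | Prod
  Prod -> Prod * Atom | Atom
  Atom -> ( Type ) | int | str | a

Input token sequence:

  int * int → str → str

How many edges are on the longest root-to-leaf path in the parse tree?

[Type [Prod [Prod [Atom int]] * [Atom int]] → [Type [Prod [Atom str]] → [Type [Prod [Atom str]]]]]

5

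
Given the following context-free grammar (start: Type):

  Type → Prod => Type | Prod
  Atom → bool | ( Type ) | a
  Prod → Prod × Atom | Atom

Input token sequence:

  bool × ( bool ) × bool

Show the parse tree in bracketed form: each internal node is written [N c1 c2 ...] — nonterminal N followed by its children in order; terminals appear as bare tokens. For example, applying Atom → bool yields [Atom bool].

Type
Prod
Prod × Atom
Prod × Atom × Atom
Atom × Atom × Atom
bool × Atom × Atom
bool × ( Type ) × Atom
bool × ( Prod ) × Atom
bool × ( Atom ) × Atom
bool × ( bool ) × Atom
bool × ( bool ) × bool

[Type [Prod [Prod [Prod [Atom bool]] × [Atom ( [Type [Prod [Atom bool]]] )]] × [Atom bool]]]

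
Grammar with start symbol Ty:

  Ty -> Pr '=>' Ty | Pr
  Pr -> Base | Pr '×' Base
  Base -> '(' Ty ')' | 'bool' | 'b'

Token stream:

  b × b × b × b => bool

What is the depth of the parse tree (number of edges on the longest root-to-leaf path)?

[Ty [Pr [Pr [Pr [Pr [Base b]] × [Base b]] × [Base b]] × [Base b]] => [Ty [Pr [Base bool]]]]

6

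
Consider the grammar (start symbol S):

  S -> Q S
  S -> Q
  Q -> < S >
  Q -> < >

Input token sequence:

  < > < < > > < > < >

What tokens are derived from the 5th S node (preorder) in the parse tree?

[S [Q < >] [S [Q < [S [Q < >]] >] [S [Q < >] [S [Q < >]]]]]

< >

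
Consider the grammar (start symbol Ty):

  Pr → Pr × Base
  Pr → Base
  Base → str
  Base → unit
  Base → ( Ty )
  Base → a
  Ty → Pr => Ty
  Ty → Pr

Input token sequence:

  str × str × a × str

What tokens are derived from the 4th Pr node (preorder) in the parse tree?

str

[Ty [Pr [Pr [Pr [Pr [Base str]] × [Base str]] × [Base a]] × [Base str]]]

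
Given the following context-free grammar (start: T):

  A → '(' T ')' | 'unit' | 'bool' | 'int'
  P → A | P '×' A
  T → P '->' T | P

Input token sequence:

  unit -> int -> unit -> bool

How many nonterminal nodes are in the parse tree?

[T [P [A unit]] -> [T [P [A int]] -> [T [P [A unit]] -> [T [P [A bool]]]]]]

12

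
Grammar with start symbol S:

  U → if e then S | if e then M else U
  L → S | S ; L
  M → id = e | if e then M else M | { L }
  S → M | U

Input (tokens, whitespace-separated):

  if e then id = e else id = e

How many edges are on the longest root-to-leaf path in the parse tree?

[S [M if e then [M id = e] else [M id = e]]]

3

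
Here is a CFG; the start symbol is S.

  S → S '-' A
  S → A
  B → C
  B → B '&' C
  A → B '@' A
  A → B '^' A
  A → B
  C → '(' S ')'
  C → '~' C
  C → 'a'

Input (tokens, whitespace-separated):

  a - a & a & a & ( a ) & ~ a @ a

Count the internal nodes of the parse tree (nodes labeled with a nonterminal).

24

[S [S [A [B [C a]]]] - [A [B [B [B [B [B [C a]] & [C a]] & [C a]] & [C ( [S [A [B [C a]]]] )]] & [C ~ [C a]]] @ [A [B [C a]]]]]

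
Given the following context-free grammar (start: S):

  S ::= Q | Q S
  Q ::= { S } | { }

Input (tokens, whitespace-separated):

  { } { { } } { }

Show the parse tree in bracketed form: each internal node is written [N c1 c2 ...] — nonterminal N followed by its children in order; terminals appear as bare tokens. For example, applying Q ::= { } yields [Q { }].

S
Q S
{ } S
{ } Q S
{ } { S } S
{ } { Q } S
{ } { { } } S
{ } { { } } Q
{ } { { } } { }

[S [Q { }] [S [Q { [S [Q { }]] }] [S [Q { }]]]]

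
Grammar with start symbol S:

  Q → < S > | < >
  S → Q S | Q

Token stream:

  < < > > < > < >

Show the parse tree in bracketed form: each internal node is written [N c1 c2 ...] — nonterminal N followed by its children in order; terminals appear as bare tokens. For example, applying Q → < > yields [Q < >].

[S [Q < [S [Q < >]] >] [S [Q < >] [S [Q < >]]]]

S
Q S
< S > S
< Q > S
< < > > S
< < > > Q S
< < > > < > S
< < > > < > Q
< < > > < > < >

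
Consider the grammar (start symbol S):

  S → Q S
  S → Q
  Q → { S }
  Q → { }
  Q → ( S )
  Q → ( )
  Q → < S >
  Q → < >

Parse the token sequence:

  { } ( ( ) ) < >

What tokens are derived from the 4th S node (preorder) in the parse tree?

< >

[S [Q { }] [S [Q ( [S [Q ( )]] )] [S [Q < >]]]]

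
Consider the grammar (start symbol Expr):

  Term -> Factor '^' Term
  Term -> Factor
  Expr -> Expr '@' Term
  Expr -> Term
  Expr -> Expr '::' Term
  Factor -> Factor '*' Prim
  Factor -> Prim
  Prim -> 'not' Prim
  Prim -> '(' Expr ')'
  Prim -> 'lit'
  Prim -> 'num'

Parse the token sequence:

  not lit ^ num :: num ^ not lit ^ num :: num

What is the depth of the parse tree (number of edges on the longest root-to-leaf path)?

7

[Expr [Expr [Expr [Term [Factor [Prim not [Prim lit]]] ^ [Term [Factor [Prim num]]]]] :: [Term [Factor [Prim num]] ^ [Term [Factor [Prim not [Prim lit]]] ^ [Term [Factor [Prim num]]]]]] :: [Term [Factor [Prim num]]]]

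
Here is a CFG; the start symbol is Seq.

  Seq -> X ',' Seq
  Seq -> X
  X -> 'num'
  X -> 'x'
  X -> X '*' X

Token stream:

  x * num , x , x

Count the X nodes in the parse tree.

[Seq [X [X x] * [X num]] , [Seq [X x] , [Seq [X x]]]]

5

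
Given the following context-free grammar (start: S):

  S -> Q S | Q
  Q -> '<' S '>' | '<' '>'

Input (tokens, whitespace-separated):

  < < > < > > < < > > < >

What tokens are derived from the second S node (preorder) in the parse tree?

[S [Q < [S [Q < >] [S [Q < >]]] >] [S [Q < [S [Q < >]] >] [S [Q < >]]]]

< > < >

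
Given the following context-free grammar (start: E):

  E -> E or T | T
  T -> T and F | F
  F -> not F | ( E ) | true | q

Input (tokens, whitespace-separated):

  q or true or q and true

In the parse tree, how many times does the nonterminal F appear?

4

[E [E [E [T [F q]]] or [T [F true]]] or [T [T [F q]] and [F true]]]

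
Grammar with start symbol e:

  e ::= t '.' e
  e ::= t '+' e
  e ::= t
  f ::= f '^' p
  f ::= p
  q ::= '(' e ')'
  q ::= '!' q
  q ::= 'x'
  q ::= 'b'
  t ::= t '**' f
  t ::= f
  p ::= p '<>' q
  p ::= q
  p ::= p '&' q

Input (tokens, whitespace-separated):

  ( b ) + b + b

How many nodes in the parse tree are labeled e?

4

[e [t [f [p [q ( [e [t [f [p [q b]]]]] )]]]] + [e [t [f [p [q b]]]] + [e [t [f [p [q b]]]]]]]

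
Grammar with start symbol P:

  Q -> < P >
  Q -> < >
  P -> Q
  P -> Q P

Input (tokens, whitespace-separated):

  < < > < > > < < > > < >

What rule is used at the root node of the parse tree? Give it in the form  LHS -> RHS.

[P [Q < [P [Q < >] [P [Q < >]]] >] [P [Q < [P [Q < >]] >] [P [Q < >]]]]

P -> Q P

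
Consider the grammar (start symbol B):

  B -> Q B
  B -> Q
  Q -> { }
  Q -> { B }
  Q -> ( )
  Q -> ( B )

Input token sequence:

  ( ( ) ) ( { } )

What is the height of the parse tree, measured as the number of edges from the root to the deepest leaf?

5

[B [Q ( [B [Q ( )]] )] [B [Q ( [B [Q { }]] )]]]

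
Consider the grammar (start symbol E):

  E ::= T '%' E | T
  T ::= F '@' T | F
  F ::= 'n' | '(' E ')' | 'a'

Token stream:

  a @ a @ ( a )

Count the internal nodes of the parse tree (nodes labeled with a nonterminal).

10

[E [T [F a] @ [T [F a] @ [T [F ( [E [T [F a]]] )]]]]]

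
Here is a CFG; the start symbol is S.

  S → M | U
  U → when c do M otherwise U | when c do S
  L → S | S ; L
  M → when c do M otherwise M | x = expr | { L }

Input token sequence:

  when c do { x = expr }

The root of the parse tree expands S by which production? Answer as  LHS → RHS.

[S [U when c do [S [M { [L [S [M x = expr]]] }]]]]

S → U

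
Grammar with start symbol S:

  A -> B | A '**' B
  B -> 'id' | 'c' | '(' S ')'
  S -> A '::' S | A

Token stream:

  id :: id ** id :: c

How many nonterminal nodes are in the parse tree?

[S [A [B id]] :: [S [A [A [B id]] ** [B id]] :: [S [A [B c]]]]]

11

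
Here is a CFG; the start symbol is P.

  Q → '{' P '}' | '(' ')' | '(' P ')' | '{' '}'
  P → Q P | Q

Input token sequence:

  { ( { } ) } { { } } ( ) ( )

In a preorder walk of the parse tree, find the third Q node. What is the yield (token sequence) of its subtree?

{ }

[P [Q { [P [Q ( [P [Q { }]] )]] }] [P [Q { [P [Q { }]] }] [P [Q ( )] [P [Q ( )]]]]]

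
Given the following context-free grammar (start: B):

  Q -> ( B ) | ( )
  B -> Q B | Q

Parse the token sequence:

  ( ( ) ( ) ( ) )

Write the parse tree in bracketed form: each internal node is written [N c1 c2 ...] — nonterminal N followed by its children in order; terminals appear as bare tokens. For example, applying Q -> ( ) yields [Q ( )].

B
Q
( B )
( Q B )
( ( ) B )
( ( ) Q B )
( ( ) ( ) B )
( ( ) ( ) Q )
( ( ) ( ) ( ) )

[B [Q ( [B [Q ( )] [B [Q ( )] [B [Q ( )]]]] )]]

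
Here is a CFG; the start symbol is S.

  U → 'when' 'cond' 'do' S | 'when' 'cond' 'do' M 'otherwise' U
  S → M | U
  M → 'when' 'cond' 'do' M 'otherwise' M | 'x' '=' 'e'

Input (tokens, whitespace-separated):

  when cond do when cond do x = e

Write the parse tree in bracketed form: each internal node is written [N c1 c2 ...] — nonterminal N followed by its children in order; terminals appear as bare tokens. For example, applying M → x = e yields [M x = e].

[S [U when cond do [S [U when cond do [S [M x = e]]]]]]

S
U
when cond do S
when cond do U
when cond do when cond do S
when cond do when cond do M
when cond do when cond do x = e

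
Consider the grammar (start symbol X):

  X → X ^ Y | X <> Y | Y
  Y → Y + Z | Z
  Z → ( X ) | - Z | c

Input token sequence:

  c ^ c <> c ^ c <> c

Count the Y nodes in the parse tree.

[X [X [X [X [X [Y [Z c]]] ^ [Y [Z c]]] <> [Y [Z c]]] ^ [Y [Z c]]] <> [Y [Z c]]]

5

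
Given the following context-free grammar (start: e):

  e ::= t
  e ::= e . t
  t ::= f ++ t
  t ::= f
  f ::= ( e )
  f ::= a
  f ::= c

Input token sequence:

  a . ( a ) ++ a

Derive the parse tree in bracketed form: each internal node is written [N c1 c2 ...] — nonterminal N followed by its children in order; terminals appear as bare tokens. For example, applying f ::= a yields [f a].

[e [e [t [f a]]] . [t [f ( [e [t [f a]]] )] ++ [t [f a]]]]

e
e . t
t . t
f . t
a . t
a . f ++ t
a . ( e ) ++ t
a . ( t ) ++ t
a . ( f ) ++ t
a . ( a ) ++ t
a . ( a ) ++ f
a . ( a ) ++ a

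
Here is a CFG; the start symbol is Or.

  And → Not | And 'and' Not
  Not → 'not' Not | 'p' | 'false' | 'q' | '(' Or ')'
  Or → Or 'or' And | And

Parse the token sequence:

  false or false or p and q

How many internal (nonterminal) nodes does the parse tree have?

[Or [Or [Or [And [Not false]]] or [And [Not false]]] or [And [And [Not p]] and [Not q]]]

11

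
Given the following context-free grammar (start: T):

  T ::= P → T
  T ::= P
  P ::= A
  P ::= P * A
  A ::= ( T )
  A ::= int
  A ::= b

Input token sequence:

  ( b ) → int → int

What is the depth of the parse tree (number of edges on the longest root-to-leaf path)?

[T [P [A ( [T [P [A b]]] )]] → [T [P [A int]] → [T [P [A int]]]]]

6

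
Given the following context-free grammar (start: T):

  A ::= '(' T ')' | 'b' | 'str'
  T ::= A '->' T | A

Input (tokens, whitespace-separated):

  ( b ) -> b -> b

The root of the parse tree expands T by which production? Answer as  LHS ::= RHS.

T ::= A '->' T

[T [A ( [T [A b]] )] -> [T [A b] -> [T [A b]]]]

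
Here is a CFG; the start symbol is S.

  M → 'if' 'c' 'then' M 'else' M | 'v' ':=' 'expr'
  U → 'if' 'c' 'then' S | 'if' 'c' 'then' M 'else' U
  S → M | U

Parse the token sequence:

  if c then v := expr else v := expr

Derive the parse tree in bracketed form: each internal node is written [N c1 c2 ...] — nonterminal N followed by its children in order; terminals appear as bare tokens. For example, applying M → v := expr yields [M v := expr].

[S [M if c then [M v := expr] else [M v := expr]]]

S
M
if c then M else M
if c then v := expr else M
if c then v := expr else v := expr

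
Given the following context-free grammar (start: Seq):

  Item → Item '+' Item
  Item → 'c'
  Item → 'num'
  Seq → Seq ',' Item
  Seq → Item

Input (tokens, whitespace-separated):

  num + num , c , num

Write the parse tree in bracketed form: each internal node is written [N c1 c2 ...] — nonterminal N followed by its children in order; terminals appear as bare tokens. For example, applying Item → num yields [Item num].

[Seq [Seq [Seq [Item [Item num] + [Item num]]] , [Item c]] , [Item num]]

Seq
Seq , Item
Seq , Item , Item
Item , Item , Item
Item + Item , Item , Item
num + Item , Item , Item
num + num , Item , Item
num + num , c , Item
num + num , c , num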